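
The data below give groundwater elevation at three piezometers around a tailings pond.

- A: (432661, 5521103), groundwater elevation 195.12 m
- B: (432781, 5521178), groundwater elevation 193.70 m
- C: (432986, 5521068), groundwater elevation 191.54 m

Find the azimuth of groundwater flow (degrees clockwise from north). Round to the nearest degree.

Differences from A: to B (Δx, Δy, Δh) = (120, 75, -1.42); to C = (325, -35, -3.58).
Determinant of the coordinate differences = 120·(-35) − 325·75 = -28575.
∂h/∂x = [(-1.42)·(-35) − (-3.58)·75] / -28575 = -0.01114
∂h/∂y = [120·(-3.58) − 325·(-1.42)] / -28575 = -0.001116
Flow direction (−∇h) has components (+0.01114 E, +0.001116 N).
Azimuth = atan2(E, N) = atan2(+0.01114, +0.001116) = 84.3° ≈ 084°.

084°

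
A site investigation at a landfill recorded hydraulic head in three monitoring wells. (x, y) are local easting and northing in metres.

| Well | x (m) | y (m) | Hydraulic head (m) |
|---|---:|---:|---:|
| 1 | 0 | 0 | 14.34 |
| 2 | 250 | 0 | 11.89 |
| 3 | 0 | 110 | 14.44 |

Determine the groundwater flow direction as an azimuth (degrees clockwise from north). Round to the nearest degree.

095°

∂h/∂x = (11.89 − 14.34) / (250 − 0) = -0.009800
∂h/∂y = (14.44 − 14.34) / (110 − 0) = +0.0009091
Flow direction (−∇h) has components (+0.009800 E, -0.0009091 N).
Azimuth = atan2(E, N) = atan2(+0.009800, -0.0009091) = 95.3° ≈ 095°.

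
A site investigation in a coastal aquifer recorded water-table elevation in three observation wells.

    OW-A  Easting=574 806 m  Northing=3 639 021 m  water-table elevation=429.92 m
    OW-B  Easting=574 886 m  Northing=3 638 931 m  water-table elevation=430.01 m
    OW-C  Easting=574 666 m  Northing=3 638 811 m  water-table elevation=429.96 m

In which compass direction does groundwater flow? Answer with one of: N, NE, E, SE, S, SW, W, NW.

NW

With h = a·x + b·y + c and OW-A as origin, the differences give:
  80·a + (-90)·b = +0.09
  (-140)·a + (-210)·b = +0.04
Eliminate b (×(-210) and ×(-90), subtract): -29400·a = -15.300 → a = ∂h/∂x = +0.0005204
Back-substitute: b = ∂h/∂y = -0.0005374.
Flow = −∇h = (-0.0005204 east, +0.0005374 north), which points northwest.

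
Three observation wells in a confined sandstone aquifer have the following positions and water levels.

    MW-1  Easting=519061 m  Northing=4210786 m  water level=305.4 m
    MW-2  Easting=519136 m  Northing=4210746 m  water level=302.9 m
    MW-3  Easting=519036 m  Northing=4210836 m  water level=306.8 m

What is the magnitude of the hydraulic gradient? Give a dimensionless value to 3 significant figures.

Taking MW-1 as reference: MW-2−MW-1 = (75, -40, -2.5); MW-3−MW-1 = (-25, 50, +1.4).
Solve a·Δx + b·Δy = Δh: det = 75·50 − (-25)·(-40) = 2750.
∂h/∂x = [(-2.5)·50 − (+1.4)·(-40)] / 2750 = -0.02509
∂h/∂y = [75·(+1.4) − (-25)·(-2.5)] / 2750 = +0.01545
|∇h| = √(-0.02509² + 0.01545²) = 0.02947

0.0295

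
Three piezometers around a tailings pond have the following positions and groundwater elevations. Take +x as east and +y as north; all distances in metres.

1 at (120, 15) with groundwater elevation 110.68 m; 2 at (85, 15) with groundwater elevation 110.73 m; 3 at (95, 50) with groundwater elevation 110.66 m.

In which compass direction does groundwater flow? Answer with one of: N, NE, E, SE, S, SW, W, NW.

NE

Taking 1 as reference: 2−1 = (-35, 0, +0.05); 3−1 = (-25, 35, -0.02).
Solve a·Δx + b·Δy = Δh: det = (-35)·35 − (-25)·0 = -1225.
∂h/∂x = [(+0.05)·35 − (-0.02)·0] / -1225 = -0.001429
∂h/∂y = [(-35)·(-0.02) − (-25)·(+0.05)] / -1225 = -0.001592
Flow = −∇h = (+0.001429 east, +0.001592 north), which points northeast.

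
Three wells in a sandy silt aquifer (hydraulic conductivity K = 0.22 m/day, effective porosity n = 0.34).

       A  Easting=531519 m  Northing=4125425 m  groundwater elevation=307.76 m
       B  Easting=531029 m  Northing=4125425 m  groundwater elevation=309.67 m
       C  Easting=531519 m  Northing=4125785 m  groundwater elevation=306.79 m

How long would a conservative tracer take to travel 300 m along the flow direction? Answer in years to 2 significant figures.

∂h/∂x = (309.67 − 307.76) / (531029 − 531519) = -0.003898
∂h/∂y = (306.79 − 307.76) / (4125785 − 4125425) = -0.002694
|∇h| = √(-0.003898² + -0.002694²) = 0.004738
Seepage velocity v = K·i/n = 0.22 × 0.004738 / 0.34 = 0.003066 m/day.
t = 300 / 0.003066 = 9.785e+04 days = 268 years.

270 years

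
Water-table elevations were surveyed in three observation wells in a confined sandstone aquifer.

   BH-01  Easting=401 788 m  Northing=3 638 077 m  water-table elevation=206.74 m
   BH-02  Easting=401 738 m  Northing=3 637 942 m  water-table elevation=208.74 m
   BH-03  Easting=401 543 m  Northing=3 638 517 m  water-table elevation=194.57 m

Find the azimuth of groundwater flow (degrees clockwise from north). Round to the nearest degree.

325°

Differences from BH-01: to BH-02 (Δx, Δy, Δh) = (-50, -135, +2.00); to BH-03 = (-245, 440, -12.17).
Determinant of the coordinate differences = (-50)·440 − (-245)·(-135) = -55075.
∂h/∂x = [(+2.00)·440 − (-12.17)·(-135)] / -55075 = +0.01385
∂h/∂y = [(-50)·(-12.17) − (-245)·(+2.00)] / -55075 = -0.01995
Flow direction (−∇h) has components (-0.01385 E, +0.01995 N).
Azimuth = atan2(E, N) = atan2(-0.01385, +0.01995) = 325.2° ≈ 325°.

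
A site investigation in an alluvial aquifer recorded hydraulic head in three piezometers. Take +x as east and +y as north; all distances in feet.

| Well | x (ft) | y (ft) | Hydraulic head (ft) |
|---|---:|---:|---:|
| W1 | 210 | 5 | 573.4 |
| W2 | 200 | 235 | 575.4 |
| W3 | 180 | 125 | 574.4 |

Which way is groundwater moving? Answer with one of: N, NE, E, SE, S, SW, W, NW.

S

Taking W1 as reference: W2−W1 = (-10, 230, +2.0); W3−W1 = (-30, 120, +1.0).
Determinant of the coordinate differences = (-10)·120 − (-30)·230 = 5700.
∂h/∂x = [(+2.0)·120 − (+1.0)·230] / 5700 = +0.001754
∂h/∂y = [(-10)·(+1.0) − (-30)·(+2.0)] / 5700 = +0.008772
Flow = −∇h = (-0.001754 east, -0.008772 north), which points south.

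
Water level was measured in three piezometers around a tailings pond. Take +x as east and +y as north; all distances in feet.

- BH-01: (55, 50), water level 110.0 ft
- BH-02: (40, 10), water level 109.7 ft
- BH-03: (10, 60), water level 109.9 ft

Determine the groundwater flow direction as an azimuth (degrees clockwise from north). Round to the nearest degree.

210°

Differences from BH-01: to BH-02 (Δx, Δy, Δh) = (-15, -40, -0.3); to BH-03 = (-45, 10, -0.1).
Solve a·Δx + b·Δy = Δh: det = (-15)·10 − (-45)·(-40) = -1950.
∂h/∂x = [(-0.3)·10 − (-0.1)·(-40)] / -1950 = +0.003590
∂h/∂y = [(-15)·(-0.1) − (-45)·(-0.3)] / -1950 = +0.006154
Flow direction (−∇h) has components (-0.003590 E, -0.006154 N).
Azimuth = atan2(E, N) = atan2(-0.003590, -0.006154) = 210.3° ≈ 210°.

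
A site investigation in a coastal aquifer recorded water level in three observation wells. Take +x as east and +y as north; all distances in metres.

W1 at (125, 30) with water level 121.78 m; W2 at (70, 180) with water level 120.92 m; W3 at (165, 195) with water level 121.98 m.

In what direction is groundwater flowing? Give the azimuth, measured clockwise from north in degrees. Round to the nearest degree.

278°

With h = a·x + b·y + c and W1 as origin, the differences give:
  (-55)·a + 150·b = -0.86
  40·a + 165·b = +0.20
Eliminate b (×165 and ×150, subtract): -15075·a = -171.900 → a = ∂h/∂x = +0.01140
Back-substitute: b = ∂h/∂y = -0.001552.
Flow direction (−∇h) has components (-0.01140 E, +0.001552 N).
Azimuth = atan2(E, N) = atan2(-0.01140, +0.001552) = 277.8° ≈ 278°.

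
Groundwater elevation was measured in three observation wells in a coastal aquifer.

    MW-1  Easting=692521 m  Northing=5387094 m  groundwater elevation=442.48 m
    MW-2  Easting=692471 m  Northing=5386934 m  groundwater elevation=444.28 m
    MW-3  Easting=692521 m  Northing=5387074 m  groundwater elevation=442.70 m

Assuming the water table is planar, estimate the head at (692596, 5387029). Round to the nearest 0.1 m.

Taking MW-1 as reference: MW-2−MW-1 = (-50, -160, +1.80); MW-3−MW-1 = (0, -20, +0.22).
Solve a·Δx + b·Δy = Δh: det = (-50)·(-20) − 0·(-160) = 1000.
∂h/∂x = [(+1.80)·(-20) − (+0.22)·(-160)] / 1000 = -0.0008000
∂h/∂y = [(-50)·(+0.22) − 0·(+1.80)] / 1000 = -0.01100
h(692596, 5387029) = 442.48 + (-0.0008000)·(75) + (-0.01100)·(-65) = 442.48 -0.060 +0.715 = 443.135 m.

443.1 m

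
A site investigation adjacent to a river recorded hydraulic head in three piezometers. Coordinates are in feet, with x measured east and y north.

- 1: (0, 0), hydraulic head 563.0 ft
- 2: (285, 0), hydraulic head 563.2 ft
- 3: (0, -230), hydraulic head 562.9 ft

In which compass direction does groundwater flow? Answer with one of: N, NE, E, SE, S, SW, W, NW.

SW

∂h/∂x = (563.2 − 563.0) / (285 − 0) = +0.0007018
∂h/∂y = (562.9 − 563.0) / (-230 − 0) = +0.0004348
Flow = −∇h = (-0.0007018 east, -0.0004348 north), which points southwest.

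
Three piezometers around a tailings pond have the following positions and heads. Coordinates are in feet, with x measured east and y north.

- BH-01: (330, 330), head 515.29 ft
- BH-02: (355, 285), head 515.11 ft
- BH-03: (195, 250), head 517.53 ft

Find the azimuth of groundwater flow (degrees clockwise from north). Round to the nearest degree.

075°

Differences from BH-01: to BH-02 (Δx, Δy, Δh) = (25, -45, -0.18); to BH-03 = (-135, -80, +2.24).
Determinant of the coordinate differences = 25·(-80) − (-135)·(-45) = -8075.
∂h/∂x = [(-0.18)·(-80) − (+2.24)·(-45)] / -8075 = -0.01427
∂h/∂y = [25·(+2.24) − (-135)·(-0.18)] / -8075 = -0.003926
Flow direction (−∇h) has components (+0.01427 E, +0.003926 N).
Azimuth = atan2(E, N) = atan2(+0.01427, +0.003926) = 74.6° ≈ 075°.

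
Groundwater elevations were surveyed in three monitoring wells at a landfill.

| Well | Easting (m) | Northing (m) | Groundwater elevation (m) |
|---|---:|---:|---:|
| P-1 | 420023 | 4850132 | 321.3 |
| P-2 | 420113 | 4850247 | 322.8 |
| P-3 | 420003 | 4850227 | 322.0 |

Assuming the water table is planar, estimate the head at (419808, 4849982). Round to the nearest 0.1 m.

318.8 m

With h = a·x + b·y + c and P-1 as origin, the differences give:
  90·a + 115·b = +1.5
  (-20)·a + 95·b = +0.7
Eliminate b (×95 and ×115, subtract): 10850·a = 62.00 → a = ∂h/∂x = +0.005714
Back-substitute: b = ∂h/∂y = +0.008571.
h(419808, 4849982) = 321.3 + (+0.005714)·(-215) + (+0.008571)·(-150) = 321.3 -1.229 -1.286 = 318.786 m.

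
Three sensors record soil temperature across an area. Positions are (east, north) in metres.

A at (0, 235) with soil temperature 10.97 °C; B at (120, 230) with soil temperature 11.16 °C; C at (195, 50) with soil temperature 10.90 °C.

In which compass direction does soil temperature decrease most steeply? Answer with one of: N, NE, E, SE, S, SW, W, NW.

SW

With T = a·x + b·y + c and A as origin, the differences give:
  120·a + (-5)·b = +0.19
  195·a + (-185)·b = -0.07
Eliminate b (×(-185) and ×(-5), subtract): -21225·a = -35.500 → a = ∂T/∂x = +0.001673
Back-substitute: b = ∂T/∂y = +0.002141.
Steepest decrease is along −∇f = (-0.001673 E, -0.002141 N) → southwest.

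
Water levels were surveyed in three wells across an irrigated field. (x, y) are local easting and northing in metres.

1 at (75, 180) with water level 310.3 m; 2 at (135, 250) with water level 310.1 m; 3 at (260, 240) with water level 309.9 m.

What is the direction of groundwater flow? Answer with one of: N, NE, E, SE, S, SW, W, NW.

NE

With h = a·x + b·y + c and 1 as origin, the differences give:
  60·a + 70·b = -0.2
  185·a + 60·b = -0.4
Eliminate b (×60 and ×70, subtract): -9350·a = 16.00 → a = ∂h/∂x = -0.001711
Back-substitute: b = ∂h/∂y = -0.001390.
Flow = −∇h = (+0.001711 east, +0.001390 north), which points northeast.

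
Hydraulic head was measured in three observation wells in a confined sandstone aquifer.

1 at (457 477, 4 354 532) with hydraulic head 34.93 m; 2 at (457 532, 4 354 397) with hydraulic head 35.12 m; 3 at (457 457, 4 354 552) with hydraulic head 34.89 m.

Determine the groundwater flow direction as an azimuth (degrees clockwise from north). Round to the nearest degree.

Differences from 1: to 2 (Δx, Δy, Δh) = (55, -135, +0.19); to 3 = (-20, 20, -0.04).
Solve a·Δx + b·Δy = Δh: det = 55·20 − (-20)·(-135) = -1600.
∂h/∂x = [(+0.19)·20 − (-0.04)·(-135)] / -1600 = +0.0010000
∂h/∂y = [55·(-0.04) − (-20)·(+0.19)] / -1600 = -0.001000
Flow direction (−∇h) has components (-0.0010000 E, +0.001000 N).
Azimuth = atan2(E, N) = atan2(-0.0010000, +0.001000) = 315.0° ≈ 315°.

315°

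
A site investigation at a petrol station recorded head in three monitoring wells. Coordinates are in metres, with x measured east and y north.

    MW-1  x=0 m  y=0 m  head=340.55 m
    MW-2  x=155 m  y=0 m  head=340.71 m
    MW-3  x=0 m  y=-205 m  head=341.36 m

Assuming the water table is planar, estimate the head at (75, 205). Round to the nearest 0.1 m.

∂h/∂x = (340.71 − 340.55) / (155 − 0) = +0.001032
∂h/∂y = (341.36 − 340.55) / (-205 − 0) = -0.003951
h(75, 205) = 340.55 + (+0.001032)·(75) + (-0.003951)·(205) = 340.55 +0.077 -0.810 = 339.817 m.

339.8 m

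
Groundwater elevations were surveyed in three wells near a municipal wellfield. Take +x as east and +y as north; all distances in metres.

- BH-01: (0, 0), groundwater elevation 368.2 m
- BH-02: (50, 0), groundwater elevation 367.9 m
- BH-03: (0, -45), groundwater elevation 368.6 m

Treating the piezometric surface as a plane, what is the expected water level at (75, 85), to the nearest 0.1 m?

∂h/∂x = (367.9 − 368.2) / (50 − 0) = -0.006000
∂h/∂y = (368.6 − 368.2) / (-45 − 0) = -0.008889
h(75, 85) = 368.2 + (-0.006000)·(75) + (-0.008889)·(85) = 368.2 -0.450 -0.756 = 366.994 m.

367.0 m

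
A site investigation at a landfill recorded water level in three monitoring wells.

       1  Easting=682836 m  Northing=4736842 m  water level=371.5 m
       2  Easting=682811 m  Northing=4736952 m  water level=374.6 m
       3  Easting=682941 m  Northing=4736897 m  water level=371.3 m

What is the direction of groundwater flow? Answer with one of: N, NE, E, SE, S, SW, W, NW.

SE

With h = a·x + b·y + c and 1 as origin, the differences give:
  (-25)·a + 110·b = +3.1
  105·a + 55·b = -0.2
Eliminate b (×55 and ×110, subtract): -12925·a = 192.50 → a = ∂h/∂x = -0.01489
Back-substitute: b = ∂h/∂y = +0.02480.
Flow = −∇h = (+0.01489 east, -0.02480 north), which points southeast.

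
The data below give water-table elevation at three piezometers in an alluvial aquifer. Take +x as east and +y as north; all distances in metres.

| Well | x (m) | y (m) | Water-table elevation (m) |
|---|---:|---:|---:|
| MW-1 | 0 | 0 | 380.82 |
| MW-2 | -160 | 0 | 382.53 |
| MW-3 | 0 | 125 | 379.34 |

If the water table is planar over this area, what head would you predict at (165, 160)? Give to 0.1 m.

∂h/∂x = (382.53 − 380.82) / (-160 − 0) = -0.01069
∂h/∂y = (379.34 − 380.82) / (125 − 0) = -0.01184
h(165, 160) = 380.82 + (-0.01069)·(165) + (-0.01184)·(160) = 380.82 -1.763 -1.894 = 377.162 m.

377.2 m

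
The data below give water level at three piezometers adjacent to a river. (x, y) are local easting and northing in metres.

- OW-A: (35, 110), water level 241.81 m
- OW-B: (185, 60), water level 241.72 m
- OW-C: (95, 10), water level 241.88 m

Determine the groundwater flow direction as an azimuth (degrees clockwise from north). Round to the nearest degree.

Differences from OW-A: to OW-B (Δx, Δy, Δh) = (150, -50, -0.09); to OW-C = (60, -100, +0.07).
Solve a·Δx + b·Δy = Δh: det = 150·(-100) − 60·(-50) = -12000.
∂h/∂x = [(-0.09)·(-100) − (+0.07)·(-50)] / -12000 = -0.001042
∂h/∂y = [150·(+0.07) − 60·(-0.09)] / -12000 = -0.001325
Flow direction (−∇h) has components (+0.001042 E, +0.001325 N).
Azimuth = atan2(E, N) = atan2(+0.001042, +0.001325) = 38.2° ≈ 038°.

038°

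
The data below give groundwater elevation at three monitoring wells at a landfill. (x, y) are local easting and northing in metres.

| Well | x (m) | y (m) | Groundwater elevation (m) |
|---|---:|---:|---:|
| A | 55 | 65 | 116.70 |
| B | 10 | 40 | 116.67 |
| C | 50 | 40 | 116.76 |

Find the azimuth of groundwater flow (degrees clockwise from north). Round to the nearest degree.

322°

Taking A as reference: B−A = (-45, -25, -0.03); C−A = (-5, -25, +0.06).
Solve a·Δx + b·Δy = Δh: det = (-45)·(-25) − (-5)·(-25) = 1000.
∂h/∂x = [(-0.03)·(-25) − (+0.06)·(-25)] / 1000 = +0.002250
∂h/∂y = [(-45)·(+0.06) − (-5)·(-0.03)] / 1000 = -0.002850
Flow direction (−∇h) has components (-0.002250 E, +0.002850 N).
Azimuth = atan2(E, N) = atan2(-0.002250, +0.002850) = 321.7° ≈ 322°.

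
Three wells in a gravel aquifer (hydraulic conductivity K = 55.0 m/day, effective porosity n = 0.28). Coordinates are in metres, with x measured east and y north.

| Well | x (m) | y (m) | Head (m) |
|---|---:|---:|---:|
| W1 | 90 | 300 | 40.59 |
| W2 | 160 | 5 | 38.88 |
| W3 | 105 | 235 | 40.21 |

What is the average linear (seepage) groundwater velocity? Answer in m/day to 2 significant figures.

2.1 m/day

Three-point gradient (reference W1): Δ to W2 = (70, -295, -1.71), Δ to W3 = (15, -65, -0.38).
∂h/∂x = +0.007600, ∂h/∂y = +0.007600 (det = -125).
|∇h| = √(0.007600² + 0.007600²) = 0.01075
Seepage velocity v = K·i/n = 55.0 × 0.01075 / 0.28 = 2.112 m/day.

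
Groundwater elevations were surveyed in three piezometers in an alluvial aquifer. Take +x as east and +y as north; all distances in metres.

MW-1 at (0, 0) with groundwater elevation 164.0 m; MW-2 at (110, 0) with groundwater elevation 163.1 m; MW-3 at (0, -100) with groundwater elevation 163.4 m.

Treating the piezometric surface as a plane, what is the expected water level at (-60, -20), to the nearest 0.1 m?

∂h/∂x = (163.1 − 164.0) / (110 − 0) = -0.008182
∂h/∂y = (163.4 − 164.0) / (-100 − 0) = +0.006000
h(-60, -20) = 164.0 + (-0.008182)·(-60) + (+0.006000)·(-20) = 164.0 +0.491 -0.120 = 164.371 m.

164.4 m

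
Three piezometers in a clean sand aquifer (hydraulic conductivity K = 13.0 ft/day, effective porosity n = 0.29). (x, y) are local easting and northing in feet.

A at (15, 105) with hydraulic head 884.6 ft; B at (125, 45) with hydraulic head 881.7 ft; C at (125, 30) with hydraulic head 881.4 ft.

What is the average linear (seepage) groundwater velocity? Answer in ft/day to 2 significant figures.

1.1 ft/day

Differences from A: to B (Δx, Δy, Δh) = (110, -60, -2.9); to C = (110, -75, -3.2).
Solve a·Δx + b·Δy = Δh: det = 110·(-75) − 110·(-60) = -1650.
∂h/∂x = [(-2.9)·(-75) − (-3.2)·(-60)] / -1650 = -0.01545
∂h/∂y = [110·(-3.2) − 110·(-2.9)] / -1650 = +0.02000
|∇h| = √(-0.01545² + 0.02000²) = 0.02527
Seepage velocity v = K·i/n = 13.0 × 0.02527 / 0.29 = 1.133 ft/day.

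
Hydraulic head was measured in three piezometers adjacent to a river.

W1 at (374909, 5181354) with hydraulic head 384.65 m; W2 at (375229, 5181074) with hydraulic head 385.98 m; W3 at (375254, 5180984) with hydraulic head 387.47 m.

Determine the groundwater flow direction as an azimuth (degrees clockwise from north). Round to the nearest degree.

Differences from W1: to W2 (Δx, Δy, Δh) = (320, -280, +1.33); to W3 = (345, -370, +2.82).
Determinant of the coordinate differences = 320·(-370) − 345·(-280) = -21800.
∂h/∂x = [(+1.33)·(-370) − (+2.82)·(-280)] / -21800 = -0.01365
∂h/∂y = [320·(+2.82) − 345·(+1.33)] / -21800 = -0.02035
Flow direction (−∇h) has components (+0.01365 E, +0.02035 N).
Azimuth = atan2(E, N) = atan2(+0.01365, +0.02035) = 33.9° ≈ 034°.

034°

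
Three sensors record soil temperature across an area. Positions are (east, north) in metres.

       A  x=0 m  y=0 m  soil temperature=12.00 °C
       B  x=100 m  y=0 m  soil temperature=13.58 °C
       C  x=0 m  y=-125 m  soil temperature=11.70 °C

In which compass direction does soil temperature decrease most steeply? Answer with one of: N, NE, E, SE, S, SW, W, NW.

W

∂T/∂x = (13.58 − 12.00) / (100 − 0) = +0.01580
∂T/∂y = (11.70 − 12.00) / (-125 − 0) = +0.002400
Steepest decrease is along −∇f = (-0.01580 E, -0.002400 N) → west.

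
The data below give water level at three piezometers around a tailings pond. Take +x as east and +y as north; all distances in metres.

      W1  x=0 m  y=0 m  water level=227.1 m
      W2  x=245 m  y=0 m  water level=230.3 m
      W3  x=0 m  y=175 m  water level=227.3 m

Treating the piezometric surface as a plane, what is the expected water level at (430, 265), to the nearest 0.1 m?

233.0 m

∂h/∂x = (230.3 − 227.1) / (245 − 0) = +0.01306
∂h/∂y = (227.3 − 227.1) / (175 − 0) = +0.001143
h(430, 265) = 227.1 + (+0.01306)·(430) + (+0.001143)·(265) = 227.1 +5.616 +0.303 = 233.019 m.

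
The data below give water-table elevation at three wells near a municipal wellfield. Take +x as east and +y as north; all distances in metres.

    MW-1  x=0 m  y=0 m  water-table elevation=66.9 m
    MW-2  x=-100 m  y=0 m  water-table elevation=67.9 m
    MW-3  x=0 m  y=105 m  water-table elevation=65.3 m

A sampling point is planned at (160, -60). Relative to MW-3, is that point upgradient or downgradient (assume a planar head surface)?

∂h/∂x = (67.9 − 66.9) / (-100 − 0) = -0.01000
∂h/∂y = (65.3 − 66.9) / (105 − 0) = -0.01524
Head at (160, -60) = 66.9 + (-0.01000)·(160) + (-0.01524)·(-60) = 66.21 m.
That is higher than the 65.3 m at MW-3, so the point is upgradient.

upgradient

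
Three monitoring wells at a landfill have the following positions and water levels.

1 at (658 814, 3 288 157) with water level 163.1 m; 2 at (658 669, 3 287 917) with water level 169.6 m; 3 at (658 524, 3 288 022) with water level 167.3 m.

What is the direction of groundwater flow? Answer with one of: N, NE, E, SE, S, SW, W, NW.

N

Three-point gradient (reference 1): Δ to 2 = (-145, -240, +6.5), Δ to 3 = (-290, -135, +4.2).
∂h/∂x = -0.002609, ∂h/∂y = -0.02551 (det = -50025).
Flow = −∇h = (+0.002609 east, +0.02551 north), which points north.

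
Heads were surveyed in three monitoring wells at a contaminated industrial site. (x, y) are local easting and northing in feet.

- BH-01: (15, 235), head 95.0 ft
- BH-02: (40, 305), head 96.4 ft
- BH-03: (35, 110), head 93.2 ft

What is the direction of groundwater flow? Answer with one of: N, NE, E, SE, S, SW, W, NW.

Taking BH-01 as reference: BH-02−BH-01 = (25, 70, +1.4); BH-03−BH-01 = (20, -125, -1.8).
Determinant of the coordinate differences = 25·(-125) − 20·70 = -4525.
∂h/∂x = [(+1.4)·(-125) − (-1.8)·70] / -4525 = +0.01083
∂h/∂y = [25·(-1.8) − 20·(+1.4)] / -4525 = +0.01613
Flow = −∇h = (-0.01083 east, -0.01613 north), which points southwest.

SW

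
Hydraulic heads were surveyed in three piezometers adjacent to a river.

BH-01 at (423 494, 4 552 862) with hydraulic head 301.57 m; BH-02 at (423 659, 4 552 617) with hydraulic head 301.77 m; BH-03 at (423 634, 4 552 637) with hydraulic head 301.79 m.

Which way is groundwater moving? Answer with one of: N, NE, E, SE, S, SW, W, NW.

Differences from BH-01: to BH-02 (Δx, Δy, Δh) = (165, -245, +0.20); to BH-03 = (140, -225, +0.22).
Solve a·Δx + b·Δy = Δh: det = 165·(-225) − 140·(-245) = -2825.
∂h/∂x = [(+0.20)·(-225) − (+0.22)·(-245)] / -2825 = -0.003150
∂h/∂y = [165·(+0.22) − 140·(+0.20)] / -2825 = -0.002938
Flow = −∇h = (+0.003150 east, +0.002938 north), which points northeast.

NE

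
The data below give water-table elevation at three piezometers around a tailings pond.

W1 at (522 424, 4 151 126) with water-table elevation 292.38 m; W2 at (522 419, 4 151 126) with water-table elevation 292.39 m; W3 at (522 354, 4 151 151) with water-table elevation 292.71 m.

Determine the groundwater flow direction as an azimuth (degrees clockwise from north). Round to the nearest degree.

With h = a·x + b·y + c and W1 as origin, the differences give:
  (-5)·a + 0·b = +0.01
  (-70)·a + 25·b = +0.33
Eliminate b (×25 and ×0, subtract): -125·a = 0.250 → a = ∂h/∂x = -0.002000
Back-substitute: b = ∂h/∂y = +0.007600.
Flow direction (−∇h) has components (+0.002000 E, -0.007600 N).
Azimuth = atan2(E, N) = atan2(+0.002000, -0.007600) = 165.3° ≈ 165°.

165°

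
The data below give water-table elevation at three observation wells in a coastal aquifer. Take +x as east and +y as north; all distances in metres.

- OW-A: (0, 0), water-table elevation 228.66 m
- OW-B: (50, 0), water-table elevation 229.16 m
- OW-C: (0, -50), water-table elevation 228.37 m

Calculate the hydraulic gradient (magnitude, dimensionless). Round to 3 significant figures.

0.0116

∂h/∂x = (229.16 − 228.66) / (50 − 0) = +0.01000
∂h/∂y = (228.37 − 228.66) / (-50 − 0) = +0.005800
|∇h| = √(0.01000² + 0.005800²) = 0.01156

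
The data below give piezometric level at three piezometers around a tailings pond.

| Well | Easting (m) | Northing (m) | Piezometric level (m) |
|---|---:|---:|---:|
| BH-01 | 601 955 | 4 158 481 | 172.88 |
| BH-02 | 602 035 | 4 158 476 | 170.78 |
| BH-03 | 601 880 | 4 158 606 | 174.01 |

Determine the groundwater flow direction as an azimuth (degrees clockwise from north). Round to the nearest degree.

075°

Differences from BH-01: to BH-02 (Δx, Δy, Δh) = (80, -5, -2.10); to BH-03 = (-75, 125, +1.13).
Solve a·Δx + b·Δy = Δh: det = 80·125 − (-75)·(-5) = 9625.
∂h/∂x = [(-2.10)·125 − (+1.13)·(-5)] / 9625 = -0.02669
∂h/∂y = [80·(+1.13) − (-75)·(-2.10)] / 9625 = -0.006971
Flow direction (−∇h) has components (+0.02669 E, +0.006971 N).
Azimuth = atan2(E, N) = atan2(+0.02669, +0.006971) = 75.4° ≈ 075°.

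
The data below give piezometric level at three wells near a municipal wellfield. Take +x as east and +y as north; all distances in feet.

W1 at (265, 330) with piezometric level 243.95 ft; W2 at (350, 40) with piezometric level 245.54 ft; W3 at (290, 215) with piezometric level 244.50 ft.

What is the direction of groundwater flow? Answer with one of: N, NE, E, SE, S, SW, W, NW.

W

Differences from W1: to W2 (Δx, Δy, Δh) = (85, -290, +1.59); to W3 = (25, -115, +0.55).
Determinant of the coordinate differences = 85·(-115) − 25·(-290) = -2525.
∂h/∂x = [(+1.59)·(-115) − (+0.55)·(-290)] / -2525 = +0.009248
∂h/∂y = [85·(+0.55) − 25·(+1.59)] / -2525 = -0.002772
Flow = −∇h = (-0.009248 east, +0.002772 north), which points west.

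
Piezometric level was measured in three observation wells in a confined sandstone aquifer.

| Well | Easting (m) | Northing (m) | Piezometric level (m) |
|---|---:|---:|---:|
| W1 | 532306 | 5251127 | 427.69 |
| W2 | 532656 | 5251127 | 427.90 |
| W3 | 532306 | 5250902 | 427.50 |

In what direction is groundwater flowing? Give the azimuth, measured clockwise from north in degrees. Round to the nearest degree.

∂h/∂x = (427.90 − 427.69) / (532656 − 532306) = +0.0006000
∂h/∂y = (427.50 − 427.69) / (5250902 − 5251127) = +0.0008444
Flow direction (−∇h) has components (-0.0006000 E, -0.0008444 N).
Azimuth = atan2(E, N) = atan2(-0.0006000, -0.0008444) = 215.4° ≈ 215°.

215°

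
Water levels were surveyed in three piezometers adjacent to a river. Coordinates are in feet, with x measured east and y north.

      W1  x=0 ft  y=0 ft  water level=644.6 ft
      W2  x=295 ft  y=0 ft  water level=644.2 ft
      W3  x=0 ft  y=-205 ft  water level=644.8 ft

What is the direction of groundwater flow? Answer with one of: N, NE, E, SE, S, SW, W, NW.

NE

∂h/∂x = (644.2 − 644.6) / (295 − 0) = -0.001356
∂h/∂y = (644.8 − 644.6) / (-205 − 0) = -0.0009756
Flow = −∇h = (+0.001356 east, +0.0009756 north), which points northeast.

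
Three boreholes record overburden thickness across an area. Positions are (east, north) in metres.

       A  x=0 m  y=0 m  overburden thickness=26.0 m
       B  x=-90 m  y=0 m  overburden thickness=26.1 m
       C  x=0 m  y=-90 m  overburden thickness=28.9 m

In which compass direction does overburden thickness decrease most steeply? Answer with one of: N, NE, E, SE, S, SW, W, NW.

∂d/∂x = (26.1 − 26.0) / (-90 − 0) = -0.001111
∂d/∂y = (28.9 − 26.0) / (-90 − 0) = -0.03222
Steepest decrease is along −∇f = (+0.001111 E, +0.03222 N) → north.

N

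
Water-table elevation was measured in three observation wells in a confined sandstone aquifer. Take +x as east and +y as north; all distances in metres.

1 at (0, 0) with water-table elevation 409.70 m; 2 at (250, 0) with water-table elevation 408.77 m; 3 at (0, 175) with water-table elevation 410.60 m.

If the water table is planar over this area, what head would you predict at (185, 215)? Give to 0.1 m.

∂h/∂x = (408.77 − 409.70) / (250 − 0) = -0.003720
∂h/∂y = (410.60 − 409.70) / (175 − 0) = +0.005143
h(185, 215) = 409.70 + (-0.003720)·(185) + (+0.005143)·(215) = 409.70 -0.688 +1.106 = 410.118 m.

410.1 m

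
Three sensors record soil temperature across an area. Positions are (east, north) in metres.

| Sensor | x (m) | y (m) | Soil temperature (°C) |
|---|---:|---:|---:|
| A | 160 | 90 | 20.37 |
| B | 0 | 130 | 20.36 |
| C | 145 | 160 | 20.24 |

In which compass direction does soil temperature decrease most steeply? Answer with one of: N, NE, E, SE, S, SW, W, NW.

With T = a·x + b·y + c and A as origin, the differences give:
  (-160)·a + 40·b = -0.01
  (-15)·a + 70·b = -0.13
Eliminate b (×70 and ×40, subtract): -10600·a = 4.500 → a = ∂T/∂x = -0.0004245
Back-substitute: b = ∂T/∂y = -0.001948.
Steepest decrease is along −∇f = (+0.0004245 E, +0.001948 N) → north.

N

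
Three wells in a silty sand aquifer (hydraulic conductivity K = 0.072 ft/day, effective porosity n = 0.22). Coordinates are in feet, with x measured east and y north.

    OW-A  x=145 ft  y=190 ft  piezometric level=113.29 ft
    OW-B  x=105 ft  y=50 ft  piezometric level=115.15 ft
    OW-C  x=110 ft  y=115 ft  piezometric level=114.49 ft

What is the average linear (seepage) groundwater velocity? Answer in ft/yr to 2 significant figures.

Differences from OW-A: to OW-B (Δx, Δy, Δh) = (-40, -140, +1.86); to OW-C = (-35, -75, +1.20).
Solve a·Δx + b·Δy = Δh: det = (-40)·(-75) − (-35)·(-140) = -1900.
∂h/∂x = [(+1.86)·(-75) − (+1.20)·(-140)] / -1900 = -0.01500
∂h/∂y = [(-40)·(+1.20) − (-35)·(+1.86)] / -1900 = -0.009000
|∇h| = √(-0.01500² + -0.009000²) = 0.01749
Seepage velocity v = K·i/n = 0.072 × 0.01749 / 0.22 = 0.005724 ft/day = 2.091 ft/yr.

2.1 ft/yr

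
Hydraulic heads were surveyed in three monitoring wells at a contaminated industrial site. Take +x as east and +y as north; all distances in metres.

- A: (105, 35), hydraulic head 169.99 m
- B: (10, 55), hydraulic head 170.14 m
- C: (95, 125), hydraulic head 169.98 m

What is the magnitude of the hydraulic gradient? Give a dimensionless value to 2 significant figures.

0.0017

Three-point gradient (reference A): Δ to B = (-95, 20, +0.15), Δ to C = (-10, 90, -0.01).
∂h/∂x = -0.001641, ∂h/∂y = -0.0002934 (det = -8350).
|∇h| = √(-0.001641² + -0.0002934²) = 0.001667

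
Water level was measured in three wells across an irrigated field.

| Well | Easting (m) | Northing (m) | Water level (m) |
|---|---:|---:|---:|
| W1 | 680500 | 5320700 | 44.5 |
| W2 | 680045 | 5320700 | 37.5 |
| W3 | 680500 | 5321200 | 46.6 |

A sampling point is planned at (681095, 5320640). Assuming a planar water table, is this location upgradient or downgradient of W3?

upgradient

∂h/∂x = (37.5 − 44.5) / (680045 − 680500) = +0.01538
∂h/∂y = (46.6 − 44.5) / (5321200 − 5320700) = +0.004200
Head at (681095, 5320640) = 44.5 + (+0.01538)·(595) + (+0.004200)·(-60) = 53.40 m.
That is higher than the 46.6 m at W3, so the point is upgradient.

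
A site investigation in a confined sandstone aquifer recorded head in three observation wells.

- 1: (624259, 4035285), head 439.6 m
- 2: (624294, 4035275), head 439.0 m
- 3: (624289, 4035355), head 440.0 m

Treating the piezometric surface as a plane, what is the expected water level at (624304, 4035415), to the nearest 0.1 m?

Differences from 1: to 2 (Δx, Δy, Δh) = (35, -10, -0.6); to 3 = (30, 70, +0.4).
Determinant of the coordinate differences = 35·70 − 30·(-10) = 2750.
∂h/∂x = [(-0.6)·70 − (+0.4)·(-10)] / 2750 = -0.01382
∂h/∂y = [35·(+0.4) − 30·(-0.6)] / 2750 = +0.01164
h(624304, 4035415) = 439.6 + (-0.01382)·(45) + (+0.01164)·(130) = 439.6 -0.622 +1.513 = 440.491 m.

440.5 m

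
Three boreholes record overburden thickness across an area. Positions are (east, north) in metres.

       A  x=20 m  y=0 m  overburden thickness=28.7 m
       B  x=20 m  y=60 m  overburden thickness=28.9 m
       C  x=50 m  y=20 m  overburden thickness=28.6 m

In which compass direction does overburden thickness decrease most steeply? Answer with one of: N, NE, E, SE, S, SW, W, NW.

SE

Differences from A: to B (Δx, Δy, Δh) = (0, 60, +0.2); to C = (30, 20, -0.1).
Solve a·Δx + b·Δy = Δd: det = 0·20 − 30·60 = -1800.
∂d/∂x = [(+0.2)·20 − (-0.1)·60] / -1800 = -0.005556
∂d/∂y = [0·(-0.1) − 30·(+0.2)] / -1800 = +0.003333
Steepest decrease is along −∇f = (+0.005556 E, -0.003333 N) → southeast.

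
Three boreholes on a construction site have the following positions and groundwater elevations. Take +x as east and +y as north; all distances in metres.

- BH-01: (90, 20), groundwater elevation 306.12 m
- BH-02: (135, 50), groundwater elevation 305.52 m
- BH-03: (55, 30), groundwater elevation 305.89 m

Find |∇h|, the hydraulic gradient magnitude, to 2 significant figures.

0.021

With h = a·x + b·y + c and BH-01 as origin, the differences give:
  45·a + 30·b = -0.60
  (-35)·a + 10·b = -0.23
Eliminate b (×10 and ×30, subtract): 1500·a = 0.900 → a = ∂h/∂x = +0.0006000
Back-substitute: b = ∂h/∂y = -0.02090.
|∇h| = √(0.0006000² + -0.02090²) = 0.02091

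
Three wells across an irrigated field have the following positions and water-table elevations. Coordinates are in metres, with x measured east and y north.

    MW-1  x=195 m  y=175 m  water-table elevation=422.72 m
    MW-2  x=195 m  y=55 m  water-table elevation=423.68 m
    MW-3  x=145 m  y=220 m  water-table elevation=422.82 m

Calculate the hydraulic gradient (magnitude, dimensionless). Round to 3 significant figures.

Three-point gradient (reference MW-1): Δ to MW-2 = (0, -120, +0.96), Δ to MW-3 = (-50, 45, +0.10).
∂h/∂x = -0.009200, ∂h/∂y = -0.008000 (det = -6000).
|∇h| = √(-0.009200² + -0.008000²) = 0.01219

0.0122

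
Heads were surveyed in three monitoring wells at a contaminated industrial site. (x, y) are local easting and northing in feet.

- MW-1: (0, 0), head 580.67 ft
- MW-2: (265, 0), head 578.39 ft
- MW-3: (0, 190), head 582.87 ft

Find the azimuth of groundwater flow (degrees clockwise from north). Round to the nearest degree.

143°

∂h/∂x = (578.39 − 580.67) / (265 − 0) = -0.008604
∂h/∂y = (582.87 − 580.67) / (190 − 0) = +0.01158
Flow direction (−∇h) has components (+0.008604 E, -0.01158 N).
Azimuth = atan2(E, N) = atan2(+0.008604, -0.01158) = 143.4° ≈ 143°.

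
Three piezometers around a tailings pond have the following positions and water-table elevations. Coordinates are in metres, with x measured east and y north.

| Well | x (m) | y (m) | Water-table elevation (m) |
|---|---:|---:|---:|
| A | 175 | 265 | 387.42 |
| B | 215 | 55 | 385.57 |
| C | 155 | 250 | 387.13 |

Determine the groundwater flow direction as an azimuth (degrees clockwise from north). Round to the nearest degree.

214°

Taking A as reference: B−A = (40, -210, -1.85); C−A = (-20, -15, -0.29).
Solve a·Δx + b·Δy = Δh: det = 40·(-15) − (-20)·(-210) = -4800.
∂h/∂x = [(-1.85)·(-15) − (-0.29)·(-210)] / -4800 = +0.006906
∂h/∂y = [40·(-0.29) − (-20)·(-1.85)] / -4800 = +0.01013
Flow direction (−∇h) has components (-0.006906 E, -0.01013 N).
Azimuth = atan2(E, N) = atan2(-0.006906, -0.01013) = 214.3° ≈ 214°.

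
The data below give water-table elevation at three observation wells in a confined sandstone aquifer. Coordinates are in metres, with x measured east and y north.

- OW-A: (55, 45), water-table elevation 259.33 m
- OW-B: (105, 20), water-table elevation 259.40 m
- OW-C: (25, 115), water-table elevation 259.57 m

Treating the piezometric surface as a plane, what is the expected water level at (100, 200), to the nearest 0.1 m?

Taking OW-A as reference: OW-B−OW-A = (50, -25, +0.07); OW-C−OW-A = (-30, 70, +0.24).
Solve a·Δx + b·Δy = Δh: det = 50·70 − (-30)·(-25) = 2750.
∂h/∂x = [(+0.07)·70 − (+0.24)·(-25)] / 2750 = +0.003964
∂h/∂y = [50·(+0.24) − (-30)·(+0.07)] / 2750 = +0.005127
h(100, 200) = 259.33 + (+0.003964)·(45) + (+0.005127)·(155) = 259.33 +0.178 +0.795 = 260.303 m.

260.3 m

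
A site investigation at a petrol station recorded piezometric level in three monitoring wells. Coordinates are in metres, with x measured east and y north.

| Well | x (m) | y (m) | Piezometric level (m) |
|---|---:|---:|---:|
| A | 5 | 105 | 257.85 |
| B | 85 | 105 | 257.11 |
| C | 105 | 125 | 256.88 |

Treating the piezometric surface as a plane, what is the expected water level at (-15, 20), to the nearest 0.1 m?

Three-point gradient (reference A): Δ to B = (80, 0, -0.74), Δ to C = (100, 20, -0.97).
∂h/∂x = -0.009250, ∂h/∂y = -0.002250 (det = 1600).
h(-15, 20) = 257.85 + (-0.009250)·(-20) + (-0.002250)·(-85) = 257.85 +0.185 +0.191 = 258.226 m.

258.2 m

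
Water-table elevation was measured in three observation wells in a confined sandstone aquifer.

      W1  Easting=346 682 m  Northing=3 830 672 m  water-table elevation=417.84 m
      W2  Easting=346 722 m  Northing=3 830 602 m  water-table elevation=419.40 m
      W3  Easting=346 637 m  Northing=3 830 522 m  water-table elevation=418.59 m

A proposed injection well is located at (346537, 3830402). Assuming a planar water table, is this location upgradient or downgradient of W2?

With h = a·x + b·y + c and W1 as origin, the differences give:
  40·a + (-70)·b = +1.56
  (-45)·a + (-150)·b = +0.75
Eliminate b (×(-150) and ×(-70), subtract): -9150·a = -181.500 → a = ∂h/∂x = +0.01984
Back-substitute: b = ∂h/∂y = -0.01095.
Head at (346537, 3830402) = 417.84 + (+0.01984)·(-145) + (-0.01095)·(-270) = 417.92 m.
That is lower than the 419.40 m at W2, so the point is downgradient.

downgradient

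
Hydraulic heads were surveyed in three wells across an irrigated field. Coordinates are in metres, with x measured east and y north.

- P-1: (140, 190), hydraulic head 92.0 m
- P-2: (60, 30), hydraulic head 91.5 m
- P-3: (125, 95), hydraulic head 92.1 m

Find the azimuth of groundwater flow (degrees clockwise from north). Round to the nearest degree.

284°

Taking P-1 as reference: P-2−P-1 = (-80, -160, -0.5); P-3−P-1 = (-15, -95, +0.1).
Determinant of the coordinate differences = (-80)·(-95) − (-15)·(-160) = 5200.
∂h/∂x = [(-0.5)·(-95) − (+0.1)·(-160)] / 5200 = +0.01221
∂h/∂y = [(-80)·(+0.1) − (-15)·(-0.5)] / 5200 = -0.002981
Flow direction (−∇h) has components (-0.01221 E, +0.002981 N).
Azimuth = atan2(E, N) = atan2(-0.01221, +0.002981) = 283.7° ≈ 284°.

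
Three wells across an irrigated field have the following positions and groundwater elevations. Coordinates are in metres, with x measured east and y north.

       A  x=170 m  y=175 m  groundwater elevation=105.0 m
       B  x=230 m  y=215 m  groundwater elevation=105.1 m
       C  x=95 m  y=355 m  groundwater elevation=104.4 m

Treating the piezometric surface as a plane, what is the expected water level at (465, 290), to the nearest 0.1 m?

Taking A as reference: B−A = (60, 40, +0.1); C−A = (-75, 180, -0.6).
Determinant of the coordinate differences = 60·180 − (-75)·40 = 13800.
∂h/∂x = [(+0.1)·180 − (-0.6)·40] / 13800 = +0.003043
∂h/∂y = [60·(-0.6) − (-75)·(+0.1)] / 13800 = -0.002065
h(465, 290) = 105.0 + (+0.003043)·(295) + (-0.002065)·(115) = 105.0 +0.898 -0.238 = 105.660 m.

105.7 m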